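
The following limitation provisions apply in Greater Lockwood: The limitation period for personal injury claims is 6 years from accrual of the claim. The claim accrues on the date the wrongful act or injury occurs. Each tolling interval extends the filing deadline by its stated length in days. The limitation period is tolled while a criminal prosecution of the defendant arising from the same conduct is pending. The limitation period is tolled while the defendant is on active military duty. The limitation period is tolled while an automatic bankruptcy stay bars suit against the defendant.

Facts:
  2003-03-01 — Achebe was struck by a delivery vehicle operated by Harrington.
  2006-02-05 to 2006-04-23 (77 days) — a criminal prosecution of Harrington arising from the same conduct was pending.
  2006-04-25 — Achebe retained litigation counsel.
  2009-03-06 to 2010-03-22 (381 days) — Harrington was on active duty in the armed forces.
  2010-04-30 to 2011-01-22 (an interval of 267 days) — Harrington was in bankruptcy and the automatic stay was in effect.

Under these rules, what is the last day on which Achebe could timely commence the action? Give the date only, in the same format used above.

2011-02-24

The limitation period began to run on 2003-03-01.
6 years from 2003-03-01 is 2009-03-01.
Because the pending criminal prosecution ran from 2006-02-05 to 2006-04-23, the deadline is extended by 77 days to 2009-05-17.
Because the defendant's active military service ran from 2009-03-06 to 2010-03-22, the deadline is extended by 381 days to 2010-06-02.
The period was tolled for 267 days by the automatic bankruptcy stay (2010-04-30 to 2011-01-22), pushing the deadline to 2011-02-24.
None of the other events listed affects the running of the period under the stated rules.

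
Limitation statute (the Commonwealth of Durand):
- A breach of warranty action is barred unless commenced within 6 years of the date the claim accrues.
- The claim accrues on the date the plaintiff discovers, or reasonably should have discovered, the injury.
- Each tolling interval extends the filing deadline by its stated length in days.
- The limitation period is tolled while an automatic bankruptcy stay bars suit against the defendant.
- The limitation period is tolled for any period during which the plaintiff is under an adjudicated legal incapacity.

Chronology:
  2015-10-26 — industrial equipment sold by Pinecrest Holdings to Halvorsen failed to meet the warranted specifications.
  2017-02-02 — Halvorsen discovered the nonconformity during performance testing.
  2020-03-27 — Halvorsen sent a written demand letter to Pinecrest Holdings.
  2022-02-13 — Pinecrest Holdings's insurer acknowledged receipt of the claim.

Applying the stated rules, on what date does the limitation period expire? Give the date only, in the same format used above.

2023-02-02

Under the discovery rule, the claim accrued on 2017-02-02, when Halvorsen discovered the injury — not on the 2015-10-26 date of the underlying act.
The untolled deadline — 6 years after 2017-02-02 — is 2023-02-02.
The other events in the timeline have no effect on the limitation period under the stated rules.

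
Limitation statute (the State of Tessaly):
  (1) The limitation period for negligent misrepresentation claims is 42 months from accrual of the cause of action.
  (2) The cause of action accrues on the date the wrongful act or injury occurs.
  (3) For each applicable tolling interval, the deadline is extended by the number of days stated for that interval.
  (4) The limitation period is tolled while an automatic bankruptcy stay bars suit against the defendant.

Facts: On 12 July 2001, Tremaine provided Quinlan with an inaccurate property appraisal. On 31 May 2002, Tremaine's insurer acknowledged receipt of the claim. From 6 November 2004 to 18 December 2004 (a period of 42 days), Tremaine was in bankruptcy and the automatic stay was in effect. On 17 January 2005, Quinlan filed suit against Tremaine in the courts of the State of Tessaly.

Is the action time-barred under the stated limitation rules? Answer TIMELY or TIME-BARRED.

TIMELY

The claim accrued on 12 July 2001, when the wrongful act occurred.
42 months from 12 July 2001 is 12 January 2005.
Because the automatic bankruptcy stay ran from 6 November 2004 to 18 December 2004, the deadline is extended by 42 days to 23 February 2005.
The other events in the timeline have no effect on the limitation period under the stated rules.
The 17 January 2005 filing precedes the 23 February 2005 deadline; the claim is timely.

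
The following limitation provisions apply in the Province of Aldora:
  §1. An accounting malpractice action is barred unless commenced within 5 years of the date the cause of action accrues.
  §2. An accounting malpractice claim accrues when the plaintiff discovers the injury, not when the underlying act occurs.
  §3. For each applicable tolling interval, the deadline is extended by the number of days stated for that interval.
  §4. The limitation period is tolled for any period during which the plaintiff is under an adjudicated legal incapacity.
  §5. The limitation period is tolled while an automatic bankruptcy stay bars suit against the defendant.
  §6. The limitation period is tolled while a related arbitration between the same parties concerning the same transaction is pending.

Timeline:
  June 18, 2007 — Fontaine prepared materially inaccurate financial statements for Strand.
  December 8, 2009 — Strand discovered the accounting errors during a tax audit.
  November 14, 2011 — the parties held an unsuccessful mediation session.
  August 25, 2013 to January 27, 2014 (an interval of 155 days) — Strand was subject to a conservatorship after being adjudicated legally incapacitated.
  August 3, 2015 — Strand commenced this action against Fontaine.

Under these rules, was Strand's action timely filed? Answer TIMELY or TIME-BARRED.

TIME-BARRED

The claim did not accrue until Strand discovered the injury on December 8, 2009; the June 18, 2007 act date does not start the clock under the stated rule.
5 years from December 8, 2009 is December 8, 2014.
The plaintiff's legal incapacity from August 25, 2013 to January 27, 2014 tolled the period for 155 days, extending the deadline to May 12, 2015.
Nothing else in the chronology tolls or restarts the period.
Filing on August 3, 2015 missed the May 12, 2015 deadline — the action is time-barred.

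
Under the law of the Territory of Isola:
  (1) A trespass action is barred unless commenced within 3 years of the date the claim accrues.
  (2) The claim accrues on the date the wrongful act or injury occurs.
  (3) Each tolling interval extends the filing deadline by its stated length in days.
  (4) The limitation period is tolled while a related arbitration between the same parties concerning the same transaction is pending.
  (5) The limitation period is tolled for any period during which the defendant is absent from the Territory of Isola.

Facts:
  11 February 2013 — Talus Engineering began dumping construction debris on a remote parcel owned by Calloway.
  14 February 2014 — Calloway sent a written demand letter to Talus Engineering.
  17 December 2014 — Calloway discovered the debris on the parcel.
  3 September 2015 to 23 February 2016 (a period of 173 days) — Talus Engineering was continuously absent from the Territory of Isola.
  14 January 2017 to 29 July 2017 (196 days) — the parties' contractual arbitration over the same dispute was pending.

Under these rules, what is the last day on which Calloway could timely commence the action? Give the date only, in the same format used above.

The claim accrued on 11 February 2013, when the wrongful act occurred; under the stated occurrence rule the 17 December 2014 discovery does not delay accrual.
Adding the 3 years base period to 11 February 2013 gives a deadline of 11 February 2016, before any tolling.
The defendant's absence from the jurisdiction from 3 September 2015 to 23 February 2016 tolled the period for 173 days, extending the deadline to 2 August 2016.
By the time the pending related arbitration began on 14 January 2017, the limitation period had already expired on 2 August 2016; that interval cannot revive it.
Nothing else in the chronology tolls or restarts the period.

2 August 2016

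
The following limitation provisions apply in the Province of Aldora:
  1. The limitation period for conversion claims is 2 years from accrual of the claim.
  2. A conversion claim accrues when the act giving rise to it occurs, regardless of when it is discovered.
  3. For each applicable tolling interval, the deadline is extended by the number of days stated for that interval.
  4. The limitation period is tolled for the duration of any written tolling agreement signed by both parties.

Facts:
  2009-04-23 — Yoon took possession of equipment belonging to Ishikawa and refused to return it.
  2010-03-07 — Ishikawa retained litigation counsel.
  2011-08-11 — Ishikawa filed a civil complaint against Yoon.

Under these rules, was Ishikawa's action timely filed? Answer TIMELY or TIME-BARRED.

The claim accrued on 2009-04-23, the date of the act.
The untolled deadline — 2 years after 2009-04-23 — is 2011-04-23.
Nothing else in the chronology tolls or restarts the period.
Ishikawa filed on 2011-08-11, after the 2011-04-23 deadline, so the action is time-barred.

TIME-BARRED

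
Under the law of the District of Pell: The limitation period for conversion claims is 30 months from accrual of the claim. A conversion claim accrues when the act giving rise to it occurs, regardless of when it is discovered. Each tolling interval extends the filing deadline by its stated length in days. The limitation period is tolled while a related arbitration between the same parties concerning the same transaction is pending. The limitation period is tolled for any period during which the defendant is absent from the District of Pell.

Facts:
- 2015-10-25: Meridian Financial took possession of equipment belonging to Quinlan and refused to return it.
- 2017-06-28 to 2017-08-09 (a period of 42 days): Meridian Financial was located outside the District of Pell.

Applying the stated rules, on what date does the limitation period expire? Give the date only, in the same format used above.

The claim accrued on 2015-10-25, the date of the act.
The untolled deadline — 30 months after 2015-10-25 — is 2018-04-25.
The defendant's absence from the jurisdiction from 2017-06-28 to 2017-08-09 tolled the period for 42 days, extending the deadline to 2018-06-06.

2018-06-06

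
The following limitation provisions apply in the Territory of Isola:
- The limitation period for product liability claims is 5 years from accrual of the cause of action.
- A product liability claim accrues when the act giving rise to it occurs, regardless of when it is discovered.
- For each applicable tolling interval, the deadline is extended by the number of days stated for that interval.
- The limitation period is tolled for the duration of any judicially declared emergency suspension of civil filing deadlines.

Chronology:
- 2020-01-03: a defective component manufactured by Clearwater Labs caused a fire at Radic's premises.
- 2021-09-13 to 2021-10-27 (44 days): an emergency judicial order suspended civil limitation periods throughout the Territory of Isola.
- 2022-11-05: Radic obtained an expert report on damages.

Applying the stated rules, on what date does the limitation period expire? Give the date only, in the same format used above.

2025-02-16

The claim accrued on 2020-01-03, when the wrongful act occurred.
5 years from 2020-01-03 is 2025-01-03.
Because the emergency suspension of filing deadlines ran from 2021-09-13 to 2021-10-27, the deadline is extended by 44 days to 2025-02-16.
Nothing else in the chronology tolls or restarts the period.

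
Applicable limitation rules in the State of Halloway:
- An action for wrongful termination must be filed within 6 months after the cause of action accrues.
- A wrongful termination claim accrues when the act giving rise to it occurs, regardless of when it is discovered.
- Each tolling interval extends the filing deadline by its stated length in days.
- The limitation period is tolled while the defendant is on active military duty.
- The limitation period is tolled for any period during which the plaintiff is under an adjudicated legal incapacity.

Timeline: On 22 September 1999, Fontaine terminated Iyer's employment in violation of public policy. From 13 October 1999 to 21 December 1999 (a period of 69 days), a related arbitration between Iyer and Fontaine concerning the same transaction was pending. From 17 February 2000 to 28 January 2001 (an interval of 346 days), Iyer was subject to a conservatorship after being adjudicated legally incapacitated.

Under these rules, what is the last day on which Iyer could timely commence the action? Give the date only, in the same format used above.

3 March 2001

The claim accrued on 22 September 1999, when the wrongful act occurred.
The untolled deadline — 6 months after 22 September 1999 — is 22 March 2000.
The period was tolled for 346 days by the plaintiff's legal incapacity (17 February 2000 to 28 January 2001), pushing the deadline to 3 March 2001.
The pending related arbitration from 13 October 1999 to 21 December 1999 does not toll the period, because no stated rule makes a pending arbitration a tolling event.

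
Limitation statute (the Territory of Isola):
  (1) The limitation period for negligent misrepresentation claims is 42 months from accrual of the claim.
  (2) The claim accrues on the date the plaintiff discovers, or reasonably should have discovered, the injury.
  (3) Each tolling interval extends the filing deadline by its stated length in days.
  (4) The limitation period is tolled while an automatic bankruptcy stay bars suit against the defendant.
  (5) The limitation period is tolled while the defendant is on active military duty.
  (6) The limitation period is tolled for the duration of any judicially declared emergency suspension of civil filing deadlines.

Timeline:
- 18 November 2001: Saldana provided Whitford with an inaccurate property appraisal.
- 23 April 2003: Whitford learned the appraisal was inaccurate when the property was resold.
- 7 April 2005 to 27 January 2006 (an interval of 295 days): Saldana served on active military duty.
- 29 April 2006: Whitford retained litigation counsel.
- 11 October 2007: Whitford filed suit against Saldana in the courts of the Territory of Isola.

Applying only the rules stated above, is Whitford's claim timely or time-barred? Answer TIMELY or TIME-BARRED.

Accrual is tied to discovery, so the period began on 23 April 2003 rather than on 18 November 2001 when the act occurred.
42 months from 23 April 2003 is 23 October 2006.
Because the defendant's active military service ran from 7 April 2005 to 27 January 2006, the deadline is extended by 295 days to 14 August 2007.
None of the other events listed affects the running of the period under the stated rules.
Whitford filed on 11 October 2007, after the 14 August 2007 deadline, so the action is time-barred.

TIME-BARRED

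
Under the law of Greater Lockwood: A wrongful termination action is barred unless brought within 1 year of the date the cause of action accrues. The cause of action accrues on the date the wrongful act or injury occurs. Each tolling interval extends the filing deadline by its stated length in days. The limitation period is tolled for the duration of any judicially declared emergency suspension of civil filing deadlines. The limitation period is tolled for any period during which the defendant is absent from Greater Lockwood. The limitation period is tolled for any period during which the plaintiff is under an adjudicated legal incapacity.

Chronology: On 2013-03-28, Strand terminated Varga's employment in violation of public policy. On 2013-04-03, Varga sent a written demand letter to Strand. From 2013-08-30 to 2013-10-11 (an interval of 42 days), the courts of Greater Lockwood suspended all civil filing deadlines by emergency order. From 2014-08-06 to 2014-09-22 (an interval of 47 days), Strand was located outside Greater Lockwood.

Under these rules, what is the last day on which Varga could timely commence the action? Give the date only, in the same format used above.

The limitation period began to run on 2013-03-28.
Adding the 1 year base period to 2013-03-28 gives a deadline of 2014-03-28, before any tolling.
The emergency suspension of filing deadlines from 2013-08-30 to 2013-10-11 tolled the period for 42 days, extending the deadline to 2014-05-09.
The defendant's absence from the jurisdiction starting 2014-08-06 came too late — the period had run on 2014-05-09 — and so does not extend the deadline.
The other events in the timeline have no effect on the limitation period under the stated rules.

2014-05-09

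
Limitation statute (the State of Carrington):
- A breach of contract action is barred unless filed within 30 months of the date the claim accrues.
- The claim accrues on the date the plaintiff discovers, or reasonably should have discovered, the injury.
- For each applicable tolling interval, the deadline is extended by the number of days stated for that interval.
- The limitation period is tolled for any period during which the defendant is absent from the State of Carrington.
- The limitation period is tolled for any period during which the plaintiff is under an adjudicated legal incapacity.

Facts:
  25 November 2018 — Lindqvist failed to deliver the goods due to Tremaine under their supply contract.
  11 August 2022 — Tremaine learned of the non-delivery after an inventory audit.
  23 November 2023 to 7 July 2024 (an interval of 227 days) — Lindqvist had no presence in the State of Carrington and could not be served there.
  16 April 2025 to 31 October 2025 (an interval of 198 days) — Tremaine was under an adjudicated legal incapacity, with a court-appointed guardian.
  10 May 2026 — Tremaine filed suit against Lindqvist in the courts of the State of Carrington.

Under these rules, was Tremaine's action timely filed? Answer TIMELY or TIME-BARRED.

TIME-BARRED

Accrual is tied to discovery, so the period began on 11 August 2022 rather than on 25 November 2018 when the act occurred.
30 months from 11 August 2022 is 11 February 2025.
The defendant's absence from the jurisdiction from 23 November 2023 to 7 July 2024 tolled the period for 227 days, extending the deadline to 26 September 2025.
The period was tolled for 198 days by the plaintiff's legal incapacity (16 April 2025 to 31 October 2025), pushing the deadline to 12 April 2026.
Filing on 10 May 2026 missed the 12 April 2026 deadline — the action is time-barred.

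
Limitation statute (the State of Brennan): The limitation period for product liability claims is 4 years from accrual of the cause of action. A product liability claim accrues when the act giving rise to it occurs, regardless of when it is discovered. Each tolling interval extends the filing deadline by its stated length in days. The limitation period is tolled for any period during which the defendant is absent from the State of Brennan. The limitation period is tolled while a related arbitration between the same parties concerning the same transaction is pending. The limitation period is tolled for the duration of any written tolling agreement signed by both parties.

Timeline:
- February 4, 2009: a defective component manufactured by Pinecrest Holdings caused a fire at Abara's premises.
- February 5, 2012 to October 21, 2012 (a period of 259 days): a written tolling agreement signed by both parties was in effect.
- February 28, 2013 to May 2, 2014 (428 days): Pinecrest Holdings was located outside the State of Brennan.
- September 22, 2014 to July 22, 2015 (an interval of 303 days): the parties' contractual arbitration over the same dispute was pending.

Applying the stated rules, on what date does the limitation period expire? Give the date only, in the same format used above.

The claim accrued on February 4, 2009, when the wrongful act occurred.
The untolled deadline — 4 years after February 4, 2009 — is February 4, 2013.
The written tolling agreement from February 5, 2012 to October 21, 2012 tolled the period for 259 days, extending the deadline to October 21, 2013.
The defendant's absence from the jurisdiction from February 28, 2013 to May 2, 2014 tolled the period for 428 days, extending the deadline to December 23, 2014.
The pending related arbitration from September 22, 2014 to July 22, 2015 tolled the period for 303 days, extending the deadline to October 22, 2015.

October 22, 2015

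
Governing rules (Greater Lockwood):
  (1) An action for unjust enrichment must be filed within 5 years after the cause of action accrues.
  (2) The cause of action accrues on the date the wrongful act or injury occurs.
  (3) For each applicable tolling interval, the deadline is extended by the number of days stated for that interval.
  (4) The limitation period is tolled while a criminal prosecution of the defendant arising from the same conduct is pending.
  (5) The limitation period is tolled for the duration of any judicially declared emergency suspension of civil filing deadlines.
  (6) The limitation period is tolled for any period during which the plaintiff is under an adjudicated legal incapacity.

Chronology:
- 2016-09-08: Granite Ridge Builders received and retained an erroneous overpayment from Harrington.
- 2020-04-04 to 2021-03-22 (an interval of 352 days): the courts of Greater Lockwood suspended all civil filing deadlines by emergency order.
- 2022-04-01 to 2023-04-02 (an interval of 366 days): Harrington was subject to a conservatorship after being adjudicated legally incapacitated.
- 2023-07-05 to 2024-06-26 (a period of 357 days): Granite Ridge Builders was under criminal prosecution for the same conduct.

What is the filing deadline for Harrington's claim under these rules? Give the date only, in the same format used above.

2024-08-18

The cause of action accrued on 2016-09-08, the date of the act.
5 years from 2016-09-08 is 2021-09-08.
The emergency suspension of filing deadlines from 2020-04-04 to 2021-03-22 tolled the period for 352 days, extending the deadline to 2022-08-26.
Because the plaintiff's legal incapacity ran from 2022-04-01 to 2023-04-02, the deadline is extended by 366 days to 2023-08-27.
The period was tolled for 357 days by the pending criminal prosecution (2023-07-05 to 2024-06-26), pushing the deadline to 2024-08-18.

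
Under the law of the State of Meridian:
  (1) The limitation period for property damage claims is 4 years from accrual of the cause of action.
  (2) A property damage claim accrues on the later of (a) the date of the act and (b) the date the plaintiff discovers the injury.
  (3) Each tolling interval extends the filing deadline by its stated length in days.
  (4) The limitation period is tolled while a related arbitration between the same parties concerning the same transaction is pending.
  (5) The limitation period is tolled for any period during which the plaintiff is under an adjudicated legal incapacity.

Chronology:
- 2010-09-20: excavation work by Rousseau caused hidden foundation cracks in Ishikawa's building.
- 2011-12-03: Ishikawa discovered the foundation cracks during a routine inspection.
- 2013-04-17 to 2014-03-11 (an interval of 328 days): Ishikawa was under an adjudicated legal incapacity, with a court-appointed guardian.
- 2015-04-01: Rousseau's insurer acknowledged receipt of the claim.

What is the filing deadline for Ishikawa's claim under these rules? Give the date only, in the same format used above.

The claim accrued on 2011-12-03 — the later of the 2010-09-20 act and the 2011-12-03 discovery.
4 years from 2011-12-03 is 2015-12-03.
The period was tolled for 328 days by the plaintiff's legal incapacity (2013-04-17 to 2014-03-11), pushing the deadline to 2016-10-26.
None of the other events listed affects the running of the period under the stated rules.

2016-10-26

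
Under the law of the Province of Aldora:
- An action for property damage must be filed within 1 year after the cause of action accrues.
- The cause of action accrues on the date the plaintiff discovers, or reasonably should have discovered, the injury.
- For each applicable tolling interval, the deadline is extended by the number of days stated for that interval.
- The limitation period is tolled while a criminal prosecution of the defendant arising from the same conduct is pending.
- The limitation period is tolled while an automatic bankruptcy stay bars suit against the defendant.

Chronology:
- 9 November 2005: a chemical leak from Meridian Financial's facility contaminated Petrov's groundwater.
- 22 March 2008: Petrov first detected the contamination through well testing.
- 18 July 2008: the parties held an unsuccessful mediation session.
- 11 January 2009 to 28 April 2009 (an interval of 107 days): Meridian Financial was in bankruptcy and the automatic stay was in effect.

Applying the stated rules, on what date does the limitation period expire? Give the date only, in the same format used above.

The claim did not accrue until Petrov discovered the injury on 22 March 2008; the 9 November 2005 act date does not start the clock under the stated rule.
The untolled deadline — 1 year after 22 March 2008 — is 22 March 2009.
The period was tolled for 107 days by the automatic bankruptcy stay (11 January 2009 to 28 April 2009), pushing the deadline to 7 July 2009.
None of the other events listed affects the running of the period under the stated rules.

7 July 2009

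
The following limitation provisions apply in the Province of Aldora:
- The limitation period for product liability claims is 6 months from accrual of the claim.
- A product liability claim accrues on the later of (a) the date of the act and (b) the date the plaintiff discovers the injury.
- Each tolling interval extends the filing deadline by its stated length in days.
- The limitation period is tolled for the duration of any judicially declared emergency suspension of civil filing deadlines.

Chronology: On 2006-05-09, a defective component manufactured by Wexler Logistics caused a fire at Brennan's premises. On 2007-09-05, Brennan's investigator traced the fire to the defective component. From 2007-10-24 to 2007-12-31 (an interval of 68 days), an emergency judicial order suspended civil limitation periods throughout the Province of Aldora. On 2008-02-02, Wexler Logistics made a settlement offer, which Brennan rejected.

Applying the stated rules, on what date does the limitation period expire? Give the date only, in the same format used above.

2008-05-12

Taking the later of the act (2006-05-09) and discovery (2007-09-05), the claim accrued on 2007-09-05.
6 months from 2007-09-05 is 2008-03-05.
The period was tolled for 68 days by the emergency suspension of filing deadlines (2007-10-24 to 2007-12-31), pushing the deadline to 2008-05-12.
Nothing else in the chronology tolls or restarts the period.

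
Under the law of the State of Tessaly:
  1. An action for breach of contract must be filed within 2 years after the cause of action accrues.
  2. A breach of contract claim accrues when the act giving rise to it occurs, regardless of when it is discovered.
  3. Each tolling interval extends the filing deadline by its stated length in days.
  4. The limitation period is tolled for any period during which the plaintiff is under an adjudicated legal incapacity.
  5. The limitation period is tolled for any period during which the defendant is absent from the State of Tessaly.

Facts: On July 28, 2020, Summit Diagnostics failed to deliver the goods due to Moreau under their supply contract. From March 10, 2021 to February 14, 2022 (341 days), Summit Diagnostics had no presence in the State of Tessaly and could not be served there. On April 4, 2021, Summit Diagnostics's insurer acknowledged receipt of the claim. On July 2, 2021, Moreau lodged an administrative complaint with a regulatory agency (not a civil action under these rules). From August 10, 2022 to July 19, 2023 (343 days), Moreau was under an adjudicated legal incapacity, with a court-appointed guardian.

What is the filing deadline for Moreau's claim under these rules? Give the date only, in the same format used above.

June 11, 2024

The claim accrued on July 28, 2020, when the wrongful act occurred.
The untolled deadline — 2 years after July 28, 2020 — is July 28, 2022.
Because the defendant's absence from the jurisdiction ran from March 10, 2021 to February 14, 2022, the deadline is extended by 341 days to July 4, 2023.
The period was tolled for 343 days by the plaintiff's legal incapacity (August 10, 2022 to July 19, 2023), pushing the deadline to June 11, 2024.
The other events in the timeline have no effect on the limitation period under the stated rules.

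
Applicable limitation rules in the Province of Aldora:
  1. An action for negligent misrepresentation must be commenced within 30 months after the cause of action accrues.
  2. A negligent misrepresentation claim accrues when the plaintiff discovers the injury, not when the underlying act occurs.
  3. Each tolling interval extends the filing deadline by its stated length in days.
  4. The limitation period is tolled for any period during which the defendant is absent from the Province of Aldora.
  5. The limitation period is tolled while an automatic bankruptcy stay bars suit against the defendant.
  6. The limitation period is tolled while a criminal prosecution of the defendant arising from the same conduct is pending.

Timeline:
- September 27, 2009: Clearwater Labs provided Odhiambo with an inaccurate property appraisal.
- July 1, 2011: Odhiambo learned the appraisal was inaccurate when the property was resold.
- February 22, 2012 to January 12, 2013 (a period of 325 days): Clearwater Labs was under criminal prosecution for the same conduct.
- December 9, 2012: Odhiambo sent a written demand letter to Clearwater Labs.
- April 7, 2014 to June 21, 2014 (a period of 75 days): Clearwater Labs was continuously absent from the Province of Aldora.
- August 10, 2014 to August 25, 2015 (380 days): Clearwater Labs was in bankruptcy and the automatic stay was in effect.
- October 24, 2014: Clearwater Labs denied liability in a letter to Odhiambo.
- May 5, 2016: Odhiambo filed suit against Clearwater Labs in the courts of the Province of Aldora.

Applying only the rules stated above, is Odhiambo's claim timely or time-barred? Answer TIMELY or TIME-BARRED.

TIME-BARRED

Under the discovery rule, the claim accrued on July 1, 2011, when Odhiambo discovered the injury — not on the September 27, 2009 date of the underlying act.
30 months from July 1, 2011 is January 1, 2014.
Because the pending criminal prosecution ran from February 22, 2012 to January 12, 2013, the deadline is extended by 325 days to November 22, 2014.
The defendant's absence from the jurisdiction from April 7, 2014 to June 21, 2014 tolled the period for 75 days, extending the deadline to February 5, 2015.
The automatic bankruptcy stay from August 10, 2014 to August 25, 2015 tolled the period for 380 days, extending the deadline to February 20, 2016.
None of the other events listed affects the running of the period under the stated rules.
The May 5, 2016 filing falls after the February 20, 2016 deadline; the claim is time-barred.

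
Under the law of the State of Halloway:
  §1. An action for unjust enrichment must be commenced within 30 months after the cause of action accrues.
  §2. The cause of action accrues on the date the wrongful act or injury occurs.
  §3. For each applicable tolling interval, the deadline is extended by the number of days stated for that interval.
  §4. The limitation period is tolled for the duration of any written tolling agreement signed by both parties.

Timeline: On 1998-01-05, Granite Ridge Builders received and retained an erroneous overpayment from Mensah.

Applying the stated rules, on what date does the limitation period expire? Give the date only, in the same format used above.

2000-07-05

The claim accrued on 1998-01-05, when the wrongful act occurred.
Adding the 30 months base period to 1998-01-05 gives a deadline of 2000-07-05, before any tolling.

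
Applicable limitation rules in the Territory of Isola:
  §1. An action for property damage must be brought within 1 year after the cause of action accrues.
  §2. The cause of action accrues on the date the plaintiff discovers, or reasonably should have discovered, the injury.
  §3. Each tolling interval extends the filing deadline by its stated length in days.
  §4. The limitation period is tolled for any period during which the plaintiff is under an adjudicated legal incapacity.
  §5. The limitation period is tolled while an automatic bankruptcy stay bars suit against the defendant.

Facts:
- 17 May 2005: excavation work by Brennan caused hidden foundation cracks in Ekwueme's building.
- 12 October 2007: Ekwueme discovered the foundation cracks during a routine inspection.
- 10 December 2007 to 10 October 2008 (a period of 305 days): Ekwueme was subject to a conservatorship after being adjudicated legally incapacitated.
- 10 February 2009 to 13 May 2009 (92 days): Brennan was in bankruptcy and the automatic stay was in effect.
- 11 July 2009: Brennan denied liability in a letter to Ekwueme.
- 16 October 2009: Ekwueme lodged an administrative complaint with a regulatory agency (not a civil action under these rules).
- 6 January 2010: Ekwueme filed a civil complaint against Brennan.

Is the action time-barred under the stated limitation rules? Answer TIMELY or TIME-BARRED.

TIME-BARRED

Accrual is tied to discovery, so the period began on 12 October 2007 rather than on 17 May 2005 when the act occurred.
1 year from 12 October 2007 is 12 October 2008.
Because the plaintiff's legal incapacity ran from 10 December 2007 to 10 October 2008, the deadline is extended by 305 days to 13 August 2009.
The period was tolled for 92 days by the automatic bankruptcy stay (10 February 2009 to 13 May 2009), pushing the deadline to 13 November 2009.
Nothing else in the chronology tolls or restarts the period.
Ekwueme filed on 6 January 2010, after the 13 November 2009 deadline, so the action is time-barred.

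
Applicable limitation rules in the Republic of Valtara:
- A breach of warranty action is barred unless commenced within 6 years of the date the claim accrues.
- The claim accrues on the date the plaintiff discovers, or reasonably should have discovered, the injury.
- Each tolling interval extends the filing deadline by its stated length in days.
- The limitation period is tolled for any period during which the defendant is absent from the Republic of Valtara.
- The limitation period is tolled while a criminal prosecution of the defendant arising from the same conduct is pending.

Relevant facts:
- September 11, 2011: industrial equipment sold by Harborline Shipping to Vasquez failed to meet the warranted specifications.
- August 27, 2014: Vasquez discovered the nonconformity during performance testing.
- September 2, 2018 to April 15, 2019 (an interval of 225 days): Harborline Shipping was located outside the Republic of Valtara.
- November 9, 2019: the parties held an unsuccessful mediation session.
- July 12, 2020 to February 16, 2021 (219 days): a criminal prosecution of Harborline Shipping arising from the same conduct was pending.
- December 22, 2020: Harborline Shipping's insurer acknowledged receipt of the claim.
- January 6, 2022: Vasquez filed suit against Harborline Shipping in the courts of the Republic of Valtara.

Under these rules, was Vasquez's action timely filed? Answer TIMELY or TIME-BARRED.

The claim did not accrue until Vasquez discovered the injury on August 27, 2014; the September 11, 2011 act date does not start the clock under the stated rule.
6 years from August 27, 2014 is August 27, 2020.
Because the defendant's absence from the jurisdiction ran from September 2, 2018 to April 15, 2019, the deadline is extended by 225 days to April 9, 2021.
The pending criminal prosecution from July 12, 2020 to February 16, 2021 tolled the period for 219 days, extending the deadline to November 14, 2021.
Nothing else in the chronology tolls or restarts the period.
The January 6, 2022 filing falls after the November 14, 2021 deadline; the claim is time-barred.

TIME-BARRED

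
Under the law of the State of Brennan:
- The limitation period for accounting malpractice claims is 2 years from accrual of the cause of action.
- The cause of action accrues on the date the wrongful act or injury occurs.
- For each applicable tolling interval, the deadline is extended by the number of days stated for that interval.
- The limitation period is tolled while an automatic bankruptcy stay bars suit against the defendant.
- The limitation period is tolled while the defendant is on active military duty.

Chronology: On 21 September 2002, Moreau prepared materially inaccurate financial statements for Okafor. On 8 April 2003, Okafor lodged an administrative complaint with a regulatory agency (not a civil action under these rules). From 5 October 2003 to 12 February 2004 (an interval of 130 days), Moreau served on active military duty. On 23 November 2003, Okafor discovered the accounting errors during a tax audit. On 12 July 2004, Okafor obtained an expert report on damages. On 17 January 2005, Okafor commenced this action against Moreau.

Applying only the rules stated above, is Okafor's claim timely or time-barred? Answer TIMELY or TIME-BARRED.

Because the rule ties accrual to occurrence, the claim accrued on 21 September 2002, not on the 23 November 2003 discovery date.
Adding the 2 years base period to 21 September 2002 gives a deadline of 21 September 2004, before any tolling.
The defendant's active military service from 5 October 2003 to 12 February 2004 tolled the period for 130 days, extending the deadline to 29 January 2005.
Nothing else in the chronology tolls or restarts the period.
Okafor filed on 17 January 2005, before the 29 January 2005 deadline, so the action is timely.

TIMELY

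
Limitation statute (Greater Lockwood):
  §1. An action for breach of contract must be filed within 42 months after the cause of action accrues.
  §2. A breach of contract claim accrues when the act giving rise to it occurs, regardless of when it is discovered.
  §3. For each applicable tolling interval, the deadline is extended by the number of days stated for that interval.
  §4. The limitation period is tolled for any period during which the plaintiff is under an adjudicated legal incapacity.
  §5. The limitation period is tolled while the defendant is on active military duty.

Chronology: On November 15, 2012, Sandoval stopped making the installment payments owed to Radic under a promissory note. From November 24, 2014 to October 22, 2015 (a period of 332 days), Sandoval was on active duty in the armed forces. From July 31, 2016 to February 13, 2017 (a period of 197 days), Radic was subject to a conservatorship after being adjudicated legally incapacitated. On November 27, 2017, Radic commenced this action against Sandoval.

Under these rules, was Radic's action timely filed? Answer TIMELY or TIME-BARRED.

TIME-BARRED

The cause of action accrued on November 15, 2012, the date of the act.
Adding the 42 months base period to November 15, 2012 gives a deadline of May 15, 2016, before any tolling.
Because the defendant's active military service ran from November 24, 2014 to October 22, 2015, the deadline is extended by 332 days to April 12, 2017.
The plaintiff's legal incapacity from July 31, 2016 to February 13, 2017 tolled the period for 197 days, extending the deadline to October 26, 2017.
The November 27, 2017 filing falls after the October 26, 2017 deadline; the claim is time-barred.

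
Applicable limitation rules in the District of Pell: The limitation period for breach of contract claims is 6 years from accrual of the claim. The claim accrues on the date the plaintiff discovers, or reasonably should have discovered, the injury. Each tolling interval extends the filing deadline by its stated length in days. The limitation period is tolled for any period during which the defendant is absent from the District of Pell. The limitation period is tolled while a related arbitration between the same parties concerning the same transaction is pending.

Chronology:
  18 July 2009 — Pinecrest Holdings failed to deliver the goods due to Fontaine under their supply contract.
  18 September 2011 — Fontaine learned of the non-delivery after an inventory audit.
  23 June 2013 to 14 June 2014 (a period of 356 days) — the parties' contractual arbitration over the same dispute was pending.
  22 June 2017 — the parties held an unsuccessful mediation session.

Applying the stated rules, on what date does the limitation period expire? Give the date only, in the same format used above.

9 September 2018

Accrual is tied to discovery, so the period began on 18 September 2011 rather than on 18 July 2009 when the act occurred.
6 years from 18 September 2011 is 18 September 2017.
Because the pending related arbitration ran from 23 June 2013 to 14 June 2014, the deadline is extended by 356 days to 9 September 2018.
Nothing else in the chronology tolls or restarts the period.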